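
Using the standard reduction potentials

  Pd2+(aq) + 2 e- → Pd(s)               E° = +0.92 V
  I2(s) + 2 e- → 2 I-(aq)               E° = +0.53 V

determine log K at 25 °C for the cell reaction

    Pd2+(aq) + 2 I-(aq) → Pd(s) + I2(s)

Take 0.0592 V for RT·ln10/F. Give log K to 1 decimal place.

log K = 13.2

The Pd²⁺/Pd couple is reduced (cathode); E°cell = +0.92 − (+0.53) = +0.39 V with n = 2.
At equilibrium E = 0, so log K = nE°cell / 0.0592 = (2)(+0.39) / 0.0592 = 13.2.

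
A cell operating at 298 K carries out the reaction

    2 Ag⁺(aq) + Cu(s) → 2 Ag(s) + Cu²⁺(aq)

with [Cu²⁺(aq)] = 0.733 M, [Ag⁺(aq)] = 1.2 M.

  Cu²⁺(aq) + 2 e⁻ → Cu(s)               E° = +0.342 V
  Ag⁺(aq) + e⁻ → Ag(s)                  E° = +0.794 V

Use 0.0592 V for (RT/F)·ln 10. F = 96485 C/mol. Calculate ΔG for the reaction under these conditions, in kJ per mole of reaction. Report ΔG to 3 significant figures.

−88.9 kJ/mol

With Ag⁺/Ag reduced at the cathode, E°cell = +0.794 − (+0.342) = +0.452 V and n = 2.
The reaction quotient is [Cu²⁺(aq)] / [Ag⁺(aq)]^2 = 0.509; by Nernst, E = +0.452 − (0.0592/2)(−0.293) = +0.4607 V.
ΔG = −nFE = −(2)(96485)(+0.4607) J/mol = −88.9 kJ/mol.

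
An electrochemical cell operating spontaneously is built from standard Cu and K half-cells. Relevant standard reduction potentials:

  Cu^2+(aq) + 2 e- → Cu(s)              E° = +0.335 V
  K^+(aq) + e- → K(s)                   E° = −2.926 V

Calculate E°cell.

Of the two couples in this cell, the one with the more positive reduction potential is reduced at the cathode: here that is Cu²⁺/Cu (+0.335 V); K⁺/K (−2.926 V) is the anode.
E°cell = E°(cathode) − E°(anode) = +0.335 − (−2.926) = +3.261 V.

+3.261 V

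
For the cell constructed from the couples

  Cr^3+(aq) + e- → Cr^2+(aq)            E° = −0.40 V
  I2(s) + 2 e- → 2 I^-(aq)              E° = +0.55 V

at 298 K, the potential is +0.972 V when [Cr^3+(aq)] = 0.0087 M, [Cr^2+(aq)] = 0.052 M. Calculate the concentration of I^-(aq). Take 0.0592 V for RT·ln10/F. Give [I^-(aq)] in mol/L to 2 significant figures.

The I₂/I⁻ couple has the larger reduction potential, so it is the cathode: E°cell = +0.55 − (−0.40) = +0.95 V and n = 2.
Rearranging E = E° − (0.0592/n)·log Q gives log Q = 2(+0.95 − (+0.972))/0.0592 = −0.743.
For I2(s) + 2 Cr^2+(aq) → 2 I^-(aq) + 2 Cr^3+(aq), the reaction quotient is Q = ([I^-(aq)]^2·[Cr^3+(aq)]^2) / [Cr^2+(aq)]^2.
Substituting the known concentrations and solving, log [I^-(aq)] = 0.405 and [I^-(aq)] = 2.5 M.

2.5 M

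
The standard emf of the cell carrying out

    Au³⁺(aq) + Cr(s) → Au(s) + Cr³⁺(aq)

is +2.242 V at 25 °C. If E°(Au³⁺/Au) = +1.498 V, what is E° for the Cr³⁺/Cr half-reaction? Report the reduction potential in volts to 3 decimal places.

In the reaction as written the Au³⁺/Au couple is reduced (cathode) and Cr³⁺/Cr is oxidized (anode), so E°cell = E°(Au³⁺/Au) − E°(Cr³⁺/Cr).
E°(Cr³⁺/Cr) = E°(cathode) − E°cell = +1.498 − (+2.242) = −0.744 V.

−0.744 V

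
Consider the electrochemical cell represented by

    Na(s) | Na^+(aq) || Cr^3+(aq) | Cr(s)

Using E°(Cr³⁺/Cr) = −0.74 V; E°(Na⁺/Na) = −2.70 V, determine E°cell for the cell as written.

+1.96 V

By convention the left-hand electrode in cell notation is the anode (oxidation) and the right-hand electrode is the cathode (reduction).
E°cell = E°(right) − E°(left) = −0.74 − (−2.70) = +1.96 V.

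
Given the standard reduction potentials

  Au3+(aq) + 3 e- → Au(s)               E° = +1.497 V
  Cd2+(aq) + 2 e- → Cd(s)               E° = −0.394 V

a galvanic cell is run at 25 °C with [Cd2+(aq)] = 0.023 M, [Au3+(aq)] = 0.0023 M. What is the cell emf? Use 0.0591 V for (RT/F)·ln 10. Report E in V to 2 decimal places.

+1.89 V

Au³⁺/Au is reduced (cathode, E° = +1.497 V) and Cd²⁺/Cd is oxidized (anode).
E°cell = E°cat − E°an = +1.497 − (−0.394) = +1.891 V; n = 6.
For the overall reaction 2 Au3+(aq) + 3 Cd(s) → 2 Au(s) + 3 Cd2+(aq), Q = [Cd2+(aq)]^3 / [Au3+(aq)]^2 = 2.3, giving log Q = 0.362.
By the Nernst equation, E = +1.891 − (0.0591/6)·(0.362) = +1.89 V.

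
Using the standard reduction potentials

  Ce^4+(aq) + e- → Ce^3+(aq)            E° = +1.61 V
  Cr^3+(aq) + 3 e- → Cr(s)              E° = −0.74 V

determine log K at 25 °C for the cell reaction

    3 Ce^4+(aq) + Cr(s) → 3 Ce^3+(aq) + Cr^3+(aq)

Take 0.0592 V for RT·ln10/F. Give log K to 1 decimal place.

log K = 119.1

The Ce⁴⁺/Ce³⁺ couple is reduced (cathode); E°cell = +1.61 − (−0.74) = +2.35 V with n = 3.
At equilibrium E = 0, so log K = nE°cell / 0.0592 = (3)(+2.35) / 0.0592 = 119.1.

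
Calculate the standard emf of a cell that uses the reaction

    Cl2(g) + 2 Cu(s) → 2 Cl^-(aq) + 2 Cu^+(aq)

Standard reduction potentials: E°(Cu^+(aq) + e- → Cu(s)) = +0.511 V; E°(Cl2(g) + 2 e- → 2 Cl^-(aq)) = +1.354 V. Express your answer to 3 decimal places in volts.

In the reaction as written, Cl2(g) is reduced (cathode) and Cu^+(aq) is produced by oxidation at the anode.
E°cell = E°(cathode) − E°(anode) = +1.354 − (+0.511) = +0.843 V.
The positive value indicates the reaction is spontaneous as written.

+0.843 V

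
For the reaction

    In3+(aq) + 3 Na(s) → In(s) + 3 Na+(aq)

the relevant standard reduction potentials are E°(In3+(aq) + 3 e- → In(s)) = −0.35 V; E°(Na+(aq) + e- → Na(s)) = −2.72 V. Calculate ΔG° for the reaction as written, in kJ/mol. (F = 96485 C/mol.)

In the reaction as written In3+(aq) is reduced, so the In³⁺/In couple is the cathode and Na⁺/Na is the anode.
E°cell = −0.35 − (−2.72) = +2.37 V; balancing electrons gives n = 3.
ΔG° = −nFE°cell = −(3)(96485)(+2.37) J/mol = −686 kJ/mol.

−686 kJ/mol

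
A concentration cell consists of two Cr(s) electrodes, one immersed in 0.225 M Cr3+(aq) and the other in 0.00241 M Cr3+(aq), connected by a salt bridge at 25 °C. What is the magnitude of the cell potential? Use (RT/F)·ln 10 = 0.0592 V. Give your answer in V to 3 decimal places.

0.039 V

For a concentration cell E°cell = 0, since both electrodes use the same couple.
The compartment with the higher Cr3+(aq) concentration (0.225 M) acts as the cathode; ions are reduced there and produced at the dilute (0.00241 M) anode.
With n = 3, Ecell = −(0.0592/3)·log([dilute]/[conc]) = −(0.0592/3)·log(0.00241/0.225) = +0.039 V.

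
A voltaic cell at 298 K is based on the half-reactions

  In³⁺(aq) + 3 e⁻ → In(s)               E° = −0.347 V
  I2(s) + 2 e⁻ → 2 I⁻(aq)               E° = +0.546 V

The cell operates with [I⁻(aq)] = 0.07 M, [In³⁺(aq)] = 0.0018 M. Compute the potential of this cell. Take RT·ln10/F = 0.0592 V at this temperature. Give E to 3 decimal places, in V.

I₂/I⁻ is reduced (cathode, E° = +0.546 V) and In³⁺/In is oxidized (anode).
E°cell = +0.546 − (−0.347) = +0.893 V, with n = 6 electrons transferred.
Balancing gives 3 I2(s) + 2 In(s) → 6 I⁻(aq) + 2 In³⁺(aq); hence Q = [I⁻(aq)]^6·[In³⁺(aq)]^2 = 3.81×10^−13 (log Q = −12.419).
Applying E = E° − (RT ln10/nF)·log Q gives +0.893 − (0.0592/6)(−12.419) = +1.016 V.

+1.016 V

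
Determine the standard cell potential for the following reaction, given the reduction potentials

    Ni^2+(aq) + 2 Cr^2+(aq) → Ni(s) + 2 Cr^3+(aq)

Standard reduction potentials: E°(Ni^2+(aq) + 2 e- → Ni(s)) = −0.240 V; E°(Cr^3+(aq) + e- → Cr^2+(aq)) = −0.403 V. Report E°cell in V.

In the reaction as written, Ni^2+(aq) is reduced (cathode) and Cr^3+(aq) is produced by oxidation at the anode.
E°cell = E°(cathode) − E°(anode) = −0.240 − (−0.403) = +0.163 V.

+0.163 V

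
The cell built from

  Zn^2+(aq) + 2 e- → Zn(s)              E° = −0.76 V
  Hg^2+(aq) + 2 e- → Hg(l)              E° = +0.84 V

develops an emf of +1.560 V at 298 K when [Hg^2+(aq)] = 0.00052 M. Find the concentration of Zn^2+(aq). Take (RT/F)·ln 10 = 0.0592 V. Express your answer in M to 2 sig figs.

Hg²⁺/Hg is the cathode (higher E°); E°cell = +0.84 − (−0.76) = +1.60 V with n = 2.
Since E = E° − (0.0592/n)·log Q, log Q = n(E° − E)/0.0592 = 1.351.
The balanced reaction is Hg^2+(aq) + Zn(s) → Hg(l) + Zn^2+(aq), so Q = [Zn^2+(aq)] / [Hg^2+(aq)].
Solving for the unknown gives log [Zn^2+(aq)] = −1.933, so [Zn^2+(aq)] ≈ 0.012 M.

0.012 M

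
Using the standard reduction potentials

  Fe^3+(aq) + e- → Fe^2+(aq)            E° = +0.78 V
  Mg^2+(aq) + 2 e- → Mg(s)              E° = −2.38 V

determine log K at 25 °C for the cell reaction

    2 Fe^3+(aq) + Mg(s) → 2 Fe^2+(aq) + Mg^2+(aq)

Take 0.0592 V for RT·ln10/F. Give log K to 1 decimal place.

log K = 106.8

The Fe³⁺/Fe²⁺ couple is reduced (cathode); E°cell = +0.78 − (−2.38) = +3.16 V with n = 2.
At equilibrium E = 0, so log K = nE°cell / 0.0592 = (2)(+3.16) / 0.0592 = 106.8.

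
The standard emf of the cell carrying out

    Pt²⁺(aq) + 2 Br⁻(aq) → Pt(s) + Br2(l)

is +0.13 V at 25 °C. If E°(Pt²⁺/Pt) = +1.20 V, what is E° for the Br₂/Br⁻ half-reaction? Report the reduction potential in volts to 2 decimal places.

+1.07 V

In the reaction as written the Pt²⁺/Pt couple is reduced (cathode) and Br₂/Br⁻ is oxidized (anode), so E°cell = E°(Pt²⁺/Pt) − E°(Br₂/Br⁻).
E°(Br₂/Br⁻) = E°(cathode) − E°cell = +1.20 − (+0.13) = +1.07 V.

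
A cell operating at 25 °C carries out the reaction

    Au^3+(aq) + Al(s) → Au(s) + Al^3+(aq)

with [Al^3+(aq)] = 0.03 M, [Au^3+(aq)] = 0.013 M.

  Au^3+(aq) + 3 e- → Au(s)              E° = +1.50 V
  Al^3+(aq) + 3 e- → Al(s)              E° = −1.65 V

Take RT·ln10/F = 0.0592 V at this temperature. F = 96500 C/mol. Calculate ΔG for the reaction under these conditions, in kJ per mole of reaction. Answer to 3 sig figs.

−910 kJ/mol

E°cell = +1.50 − (−1.65) = +3.15 V; the balanced reaction transfers n = 3 electrons.
The reaction quotient is [Al^3+(aq)] / [Au^3+(aq)] = 2.31; by Nernst, E = +3.15 − (0.0592/3)(0.363) = +3.1428 V.
Then ΔG = −nFE = −3 × 96500 × +3.1428 J/mol = −910 kJ/mol.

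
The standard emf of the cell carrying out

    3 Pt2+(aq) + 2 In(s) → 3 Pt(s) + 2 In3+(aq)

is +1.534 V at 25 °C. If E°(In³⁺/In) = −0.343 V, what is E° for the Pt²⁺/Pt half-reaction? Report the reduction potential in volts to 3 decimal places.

In the reaction as written the Pt²⁺/Pt couple is reduced (cathode) and In³⁺/In is oxidized (anode), so E°cell = E°(Pt²⁺/Pt) − E°(In³⁺/In).
E°(Pt²⁺/Pt) = E°cell + E°(anode) = +1.534 + (−0.343) = +1.191 V.

+1.191 V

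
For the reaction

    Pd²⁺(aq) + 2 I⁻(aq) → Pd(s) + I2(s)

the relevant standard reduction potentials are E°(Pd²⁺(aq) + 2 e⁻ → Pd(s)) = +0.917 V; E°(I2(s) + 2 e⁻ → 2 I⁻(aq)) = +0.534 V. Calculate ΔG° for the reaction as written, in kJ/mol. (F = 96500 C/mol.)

−73.9 kJ/mol

In the reaction as written Pd²⁺(aq) is reduced, so the Pd²⁺/Pd couple is the cathode and I₂/I⁻ is the anode.
E°cell = +0.917 − (+0.534) = +0.383 V; balancing electrons gives n = 2.
ΔG° = −nFE°cell = −(2)(96500)(+0.383) J/mol = −73.9 kJ/mol.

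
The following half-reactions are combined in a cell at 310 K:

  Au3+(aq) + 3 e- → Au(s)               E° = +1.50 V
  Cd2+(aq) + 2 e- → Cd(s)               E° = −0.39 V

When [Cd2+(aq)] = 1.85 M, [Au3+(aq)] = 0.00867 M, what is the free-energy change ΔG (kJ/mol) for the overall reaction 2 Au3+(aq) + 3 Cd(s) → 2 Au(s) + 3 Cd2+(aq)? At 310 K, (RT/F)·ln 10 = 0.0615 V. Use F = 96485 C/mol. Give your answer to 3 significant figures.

−1060 kJ/mol

The standard cell potential is +1.50 − (−0.39) = +1.89 V, with n = 6 electrons in the balanced equation.
Here Q = [Cd2+(aq)]^3 / [Au3+(aq)]^2 = 8.42×10^4 (log Q = 4.925), giving E = +1.89 − (0.0615/6)·(4.925) = +1.8395 V.
ΔG = −nFE = −(6)(96485)(+1.8395) J/mol = −1060 kJ/mol.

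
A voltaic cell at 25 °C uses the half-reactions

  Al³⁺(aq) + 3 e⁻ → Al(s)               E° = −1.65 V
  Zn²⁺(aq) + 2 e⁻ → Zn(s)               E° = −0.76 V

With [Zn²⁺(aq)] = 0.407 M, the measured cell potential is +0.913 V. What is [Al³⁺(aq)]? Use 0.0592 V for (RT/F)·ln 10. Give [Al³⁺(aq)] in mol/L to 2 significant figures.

0.018 M

With Zn²⁺/Zn at the cathode and Al³⁺/Al at the anode, E°cell = −0.76 − (−1.65) = +0.89 V (n = 6).
Since E = E° − (0.0592/n)·log Q, log Q = n(E° − E)/0.0592 = −2.331.
For 3 Zn²⁺(aq) + 2 Al(s) → 3 Zn(s) + 2 Al³⁺(aq), the reaction quotient is Q = [Al³⁺(aq)]^2 / [Zn²⁺(aq)]^3.
Isolating [Al³⁺(aq)] in Q = 10^{−2.331} yields log [Al³⁺(aq)] = −1.751, i.e. 0.018 M.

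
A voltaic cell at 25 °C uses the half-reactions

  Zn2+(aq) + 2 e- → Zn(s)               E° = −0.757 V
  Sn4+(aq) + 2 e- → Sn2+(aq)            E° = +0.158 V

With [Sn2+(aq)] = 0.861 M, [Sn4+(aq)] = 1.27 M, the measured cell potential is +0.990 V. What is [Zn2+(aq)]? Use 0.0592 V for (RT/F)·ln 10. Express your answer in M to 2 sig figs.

The Sn⁴⁺/Sn²⁺ couple has the larger reduction potential, so it is the cathode: E°cell = +0.158 − (−0.757) = +0.915 V and n = 2.
From the Nernst equation, log Q = n(E° − E)/0.0592 = 2·(+0.915 − (+0.990))/0.0592 = −2.534.
For Sn4+(aq) + Zn(s) → Sn2+(aq) + Zn2+(aq), the reaction quotient is Q = ([Sn2+(aq)]·[Zn2+(aq)]) / [Sn4+(aq)].
Substituting the known concentrations and solving, log [Zn2+(aq)] = −2.365 and [Zn2+(aq)] = 0.0043 M.

0.0043 M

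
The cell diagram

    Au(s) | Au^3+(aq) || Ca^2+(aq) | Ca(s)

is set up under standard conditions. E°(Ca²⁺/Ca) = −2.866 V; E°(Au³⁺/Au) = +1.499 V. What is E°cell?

By convention the left-hand electrode in cell notation is the anode (oxidation) and the right-hand electrode is the cathode (reduction).
E°cell = E°(right) − E°(left) = −2.866 − (+1.499) = −4.365 V.
The negative sign shows that, as written, the cell would require an external voltage to drive the reaction.

−4.365 V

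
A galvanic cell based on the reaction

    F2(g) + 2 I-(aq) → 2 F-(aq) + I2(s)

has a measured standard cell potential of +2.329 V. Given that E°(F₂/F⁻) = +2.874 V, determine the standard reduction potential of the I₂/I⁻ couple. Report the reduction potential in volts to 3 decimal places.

In the reaction as written the F₂/F⁻ couple is reduced (cathode) and I₂/I⁻ is oxidized (anode), so E°cell = E°(F₂/F⁻) − E°(I₂/I⁻).
E°(I₂/I⁻) = E°(cathode) − E°cell = +2.874 − (+2.329) = +0.545 V.

+0.545 V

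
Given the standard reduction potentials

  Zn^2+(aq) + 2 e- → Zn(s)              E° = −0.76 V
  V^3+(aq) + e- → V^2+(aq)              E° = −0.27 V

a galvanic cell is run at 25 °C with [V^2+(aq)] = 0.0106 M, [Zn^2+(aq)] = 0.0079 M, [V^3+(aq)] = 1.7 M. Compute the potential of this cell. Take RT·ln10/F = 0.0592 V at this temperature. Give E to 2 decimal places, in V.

V³⁺/V²⁺ is reduced (cathode, E° = −0.27 V) and Zn²⁺/Zn is oxidized (anode).
The standard potential is −0.27 − (−0.76) = +0.49 V and the balanced reaction transfers n = 2 electrons.
The balanced reaction is 2 V^3+(aq) + Zn(s) → 2 V^2+(aq) + Zn^2+(aq), so Q = ([V^2+(aq)]^2·[Zn^2+(aq)]) / [V^3+(aq)]^2 = 3.07×10^−7 and log Q = −6.513.
E = E° − (0.0592/n)·log Q = +0.49 − (0.0592/2)(−6.513) = +0.68 V.

+0.68 V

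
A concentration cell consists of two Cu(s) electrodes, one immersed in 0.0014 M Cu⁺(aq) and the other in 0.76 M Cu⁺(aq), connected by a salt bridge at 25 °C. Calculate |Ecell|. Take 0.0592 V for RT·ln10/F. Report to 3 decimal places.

For a concentration cell E°cell = 0, since both electrodes use the same couple.
The compartment with the higher Cu⁺(aq) concentration (0.76 M) acts as the cathode; ions are reduced there and produced at the dilute (0.0014 M) anode.
With n = 1, Ecell = −(0.0592/1)·log([dilute]/[conc]) = −(0.0592/1)·log(0.0014/0.76) = +0.162 V.

0.162 V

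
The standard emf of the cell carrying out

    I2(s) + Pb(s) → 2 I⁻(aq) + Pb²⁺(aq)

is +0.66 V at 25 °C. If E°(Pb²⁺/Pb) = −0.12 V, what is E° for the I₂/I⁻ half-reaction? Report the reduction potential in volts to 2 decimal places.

+0.54 V

In the reaction as written the I₂/I⁻ couple is reduced (cathode) and Pb²⁺/Pb is oxidized (anode), so E°cell = E°(I₂/I⁻) − E°(Pb²⁺/Pb).
E°(I₂/I⁻) = E°cell + E°(anode) = +0.66 + (−0.12) = +0.54 V.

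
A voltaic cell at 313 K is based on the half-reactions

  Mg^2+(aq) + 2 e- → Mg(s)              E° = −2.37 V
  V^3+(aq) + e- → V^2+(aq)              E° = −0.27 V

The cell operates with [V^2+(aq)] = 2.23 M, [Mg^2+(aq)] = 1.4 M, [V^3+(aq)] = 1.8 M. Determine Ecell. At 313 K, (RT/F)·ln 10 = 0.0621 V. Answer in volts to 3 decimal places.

+2.090 V

Since E°(V³⁺/V²⁺) > E°(Mg²⁺/Mg), V³⁺/V²⁺ serves as the cathode.
E°cell = E°cat − E°an = −0.27 − (−2.37) = +2.10 V; n = 2.
For the overall reaction 2 V^3+(aq) + Mg(s) → 2 V^2+(aq) + Mg^2+(aq), Q = ([V^2+(aq)]^2·[Mg^2+(aq)]) / [V^3+(aq)]^2 = 2.15, giving log Q = 0.332.
E = E° − (0.0621/n)·log Q = +2.10 − (0.0621/2)(0.332) = +2.090 V.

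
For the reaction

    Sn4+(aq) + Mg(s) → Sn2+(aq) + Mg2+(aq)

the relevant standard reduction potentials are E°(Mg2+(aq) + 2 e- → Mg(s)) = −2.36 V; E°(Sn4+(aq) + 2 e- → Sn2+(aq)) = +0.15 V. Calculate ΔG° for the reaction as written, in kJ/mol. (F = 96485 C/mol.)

−484 kJ/mol

In the reaction as written Sn4+(aq) is reduced, so the Sn⁴⁺/Sn²⁺ couple is the cathode and Mg²⁺/Mg is the anode.
E°cell = +0.15 − (−2.36) = +2.51 V; balancing electrons gives n = 2.
ΔG° = −nFE°cell = −(2)(96485)(+2.51) J/mol = −484 kJ/mol.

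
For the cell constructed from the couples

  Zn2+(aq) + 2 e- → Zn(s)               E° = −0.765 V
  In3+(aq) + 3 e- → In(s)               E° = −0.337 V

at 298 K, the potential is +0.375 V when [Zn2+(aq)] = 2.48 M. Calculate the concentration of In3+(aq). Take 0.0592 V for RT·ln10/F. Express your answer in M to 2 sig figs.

0.0081 M

With In³⁺/In at the cathode and Zn²⁺/Zn at the anode, E°cell = −0.337 − (−0.765) = +0.428 V (n = 6).
From the Nernst equation, log Q = n(E° − E)/0.0592 = 6·(+0.428 − (+0.375))/0.0592 = 5.372.
Balancing electrons gives 2 In3+(aq) + 3 Zn(s) → 2 In(s) + 3 Zn2+(aq); thus Q = [Zn2+(aq)]^3 / [In3+(aq)]^2.
Substituting the known concentrations and solving, log [In3+(aq)] = −2.094 and [In3+(aq)] = 0.0081 M.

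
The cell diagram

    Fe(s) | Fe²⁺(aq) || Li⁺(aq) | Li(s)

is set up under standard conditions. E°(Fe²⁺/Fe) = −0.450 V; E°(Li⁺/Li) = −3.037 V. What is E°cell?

By convention the left-hand electrode in cell notation is the anode (oxidation) and the right-hand electrode is the cathode (reduction).
E°cell = E°(right) − E°(left) = −3.037 − (−0.450) = −2.587 V.
The negative sign shows that, as written, the cell would require an external voltage to drive the reaction.

−2.587 V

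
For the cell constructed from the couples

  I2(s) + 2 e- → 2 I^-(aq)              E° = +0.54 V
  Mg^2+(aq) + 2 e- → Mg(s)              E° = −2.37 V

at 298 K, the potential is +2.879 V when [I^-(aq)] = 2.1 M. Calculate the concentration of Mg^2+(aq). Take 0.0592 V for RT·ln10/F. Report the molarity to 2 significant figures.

2.5 M

With I₂/I⁻ at the cathode and Mg²⁺/Mg at the anode, E°cell = +0.54 − (−2.37) = +2.91 V (n = 2).
From the Nernst equation, log Q = n(E° − E)/0.0592 = 2·(+2.91 − (+2.879))/0.0592 = 1.047.
Balancing electrons gives I2(s) + Mg(s) → 2 I^-(aq) + Mg^2+(aq); thus Q = [I^-(aq)]^2·[Mg^2+(aq)].
Isolating [Mg^2+(aq)] in Q = 10^{1.047} yields log [Mg^2+(aq)] = 0.403, i.e. 2.5 M.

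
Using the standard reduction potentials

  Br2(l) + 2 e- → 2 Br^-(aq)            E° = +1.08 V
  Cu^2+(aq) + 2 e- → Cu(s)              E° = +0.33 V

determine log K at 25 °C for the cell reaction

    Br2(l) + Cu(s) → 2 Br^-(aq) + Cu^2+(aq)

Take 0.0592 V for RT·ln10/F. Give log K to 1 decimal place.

log K = 25.3

The Br₂/Br⁻ couple is reduced (cathode); E°cell = +1.08 − (+0.33) = +0.75 V with n = 2.
At equilibrium E = 0, so log K = nE°cell / 0.0592 = (2)(+0.75) / 0.0592 = 25.3.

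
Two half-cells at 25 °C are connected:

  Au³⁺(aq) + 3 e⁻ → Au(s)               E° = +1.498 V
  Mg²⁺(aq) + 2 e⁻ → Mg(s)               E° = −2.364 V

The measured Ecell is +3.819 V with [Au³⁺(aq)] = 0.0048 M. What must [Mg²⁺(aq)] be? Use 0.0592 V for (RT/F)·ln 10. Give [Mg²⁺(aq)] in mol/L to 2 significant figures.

The Au³⁺/Au couple has the larger reduction potential, so it is the cathode: E°cell = +1.498 − (−2.364) = +3.862 V and n = 6.
Since E = E° − (0.0592/n)·log Q, log Q = n(E° − E)/0.0592 = 4.358.
Balancing electrons gives 2 Au³⁺(aq) + 3 Mg(s) → 2 Au(s) + 3 Mg²⁺(aq); thus Q = [Mg²⁺(aq)]^3 / [Au³⁺(aq)]^2.
Solving for the unknown gives log [Mg²⁺(aq)] = −0.093, so [Mg²⁺(aq)] ≈ 0.81 M.

0.81 M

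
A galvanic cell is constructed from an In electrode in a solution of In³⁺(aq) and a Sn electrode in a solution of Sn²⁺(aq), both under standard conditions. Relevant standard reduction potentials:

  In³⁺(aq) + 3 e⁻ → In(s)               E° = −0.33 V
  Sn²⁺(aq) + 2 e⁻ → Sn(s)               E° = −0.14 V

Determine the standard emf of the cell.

+0.19 V

The Sn²⁺/Sn couple has the higher E°, so Sn ion is reduced (cathode) and In is oxidized (anode).
E°cell = E°(cathode) − E°(anode) = −0.14 − (−0.33) = +0.19 V.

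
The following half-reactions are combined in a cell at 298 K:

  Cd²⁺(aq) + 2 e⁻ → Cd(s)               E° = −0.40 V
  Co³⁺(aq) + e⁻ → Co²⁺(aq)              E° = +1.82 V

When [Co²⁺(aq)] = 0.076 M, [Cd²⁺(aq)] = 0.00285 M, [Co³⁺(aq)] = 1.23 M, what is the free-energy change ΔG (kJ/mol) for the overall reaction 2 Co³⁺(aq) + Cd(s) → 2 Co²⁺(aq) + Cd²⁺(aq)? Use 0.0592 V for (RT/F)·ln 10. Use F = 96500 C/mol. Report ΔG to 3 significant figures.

With Co³⁺/Co²⁺ reduced at the cathode, E°cell = +1.82 − (−0.40) = +2.22 V and n = 2.
Here Q = ([Co²⁺(aq)]^2·[Cd²⁺(aq)]) / [Co³⁺(aq)]^2 = 1.09×10^−5 (log Q = −4.963), giving E = +2.22 − (0.0592/2)·(−4.963) = +2.3669 V.
Finally ΔG = −nFE = −(2)(96500 C/mol)(+2.3669 V) = −457 kJ/mol.

−457 kJ/mol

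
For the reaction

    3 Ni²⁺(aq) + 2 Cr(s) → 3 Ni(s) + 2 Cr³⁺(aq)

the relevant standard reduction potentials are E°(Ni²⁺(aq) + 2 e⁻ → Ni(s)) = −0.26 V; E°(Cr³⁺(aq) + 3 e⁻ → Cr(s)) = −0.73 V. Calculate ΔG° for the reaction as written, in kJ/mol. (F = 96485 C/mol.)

−272 kJ/mol

In the reaction as written Ni²⁺(aq) is reduced, so the Ni²⁺/Ni couple is the cathode and Cr³⁺/Cr is the anode.
E°cell = −0.26 − (−0.73) = +0.47 V; balancing electrons gives n = 6.
ΔG° = −nFE°cell = −(6)(96485)(+0.47) J/mol = −272 kJ/mol.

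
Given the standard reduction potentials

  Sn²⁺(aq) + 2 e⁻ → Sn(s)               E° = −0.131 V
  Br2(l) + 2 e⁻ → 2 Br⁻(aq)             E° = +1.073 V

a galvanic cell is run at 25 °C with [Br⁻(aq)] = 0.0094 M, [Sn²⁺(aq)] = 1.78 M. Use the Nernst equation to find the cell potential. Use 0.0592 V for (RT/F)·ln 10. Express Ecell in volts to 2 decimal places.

The Br₂/Br⁻ couple has the more positive E°, so it is the cathode; Sn²⁺/Sn is the anode.
The standard potential is +1.073 − (−0.131) = +1.204 V and the balanced reaction transfers n = 2 electrons.
For the overall reaction Br2(l) + Sn(s) → 2 Br⁻(aq) + Sn²⁺(aq), Q = [Br⁻(aq)]^2·[Sn²⁺(aq)] = 0.000157, giving log Q = −3.803.
E = E° − (0.0592/n)·log Q = +1.204 − (0.0592/2)(−3.803) = +1.32 V.

+1.32 V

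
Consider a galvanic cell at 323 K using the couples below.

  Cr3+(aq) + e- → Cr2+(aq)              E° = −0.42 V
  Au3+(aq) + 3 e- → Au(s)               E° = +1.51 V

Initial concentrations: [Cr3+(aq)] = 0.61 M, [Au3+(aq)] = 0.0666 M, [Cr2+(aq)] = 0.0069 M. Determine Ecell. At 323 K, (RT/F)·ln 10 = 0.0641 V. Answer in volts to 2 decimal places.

+1.78 V

Au³⁺/Au is reduced (cathode, E° = +1.51 V) and Cr³⁺/Cr²⁺ is oxidized (anode).
E°cell = +1.51 − (−0.42) = +1.93 V, with n = 3 electrons transferred.
For the overall reaction Au3+(aq) + 3 Cr2+(aq) → Au(s) + 3 Cr3+(aq), Q = [Cr3+(aq)]^3 / ([Au3+(aq)]·[Cr2+(aq)]^3) = 1.04×10^7, giving log Q = 7.016.
E = E° − (0.0641/n)·log Q = +1.93 − (0.0641/3)(7.016) = +1.78 V.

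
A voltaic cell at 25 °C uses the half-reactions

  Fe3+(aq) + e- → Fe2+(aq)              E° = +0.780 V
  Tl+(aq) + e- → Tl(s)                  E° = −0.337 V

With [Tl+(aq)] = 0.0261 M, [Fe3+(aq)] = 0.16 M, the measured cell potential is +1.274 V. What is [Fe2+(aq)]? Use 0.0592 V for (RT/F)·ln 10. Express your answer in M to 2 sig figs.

With Fe³⁺/Fe²⁺ at the cathode and Tl⁺/Tl at the anode, E°cell = +0.780 − (−0.337) = +1.117 V (n = 1).
Rearranging E = E° − (0.0592/n)·log Q gives log Q = 1(+1.117 − (+1.274))/0.0592 = −2.652.
For Fe3+(aq) + Tl(s) → Fe2+(aq) + Tl+(aq), the reaction quotient is Q = ([Fe2+(aq)]·[Tl+(aq)]) / [Fe3+(aq)].
Substituting the known concentrations and solving, log [Fe2+(aq)] = −1.865 and [Fe2+(aq)] = 0.014 M.

0.014 M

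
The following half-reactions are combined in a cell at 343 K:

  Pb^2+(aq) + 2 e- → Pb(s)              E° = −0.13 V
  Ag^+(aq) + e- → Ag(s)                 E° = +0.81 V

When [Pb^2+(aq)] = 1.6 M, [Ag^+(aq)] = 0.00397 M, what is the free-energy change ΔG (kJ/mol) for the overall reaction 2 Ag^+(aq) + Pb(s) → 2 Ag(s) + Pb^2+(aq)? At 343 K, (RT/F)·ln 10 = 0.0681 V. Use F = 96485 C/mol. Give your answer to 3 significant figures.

With Ag⁺/Ag reduced at the cathode, E°cell = +0.81 − (−0.13) = +0.94 V and n = 2.
Q = [Pb^2+(aq)] / [Ag^+(aq)]^2 = 1.02×10^5, so log Q = 5.007 and E = +0.94 − (0.0681/2)(5.007) = +0.7695 V.
Finally ΔG = −nFE = −(2)(96485 C/mol)(+0.7695 V) = −148 kJ/mol.

−148 kJ/mol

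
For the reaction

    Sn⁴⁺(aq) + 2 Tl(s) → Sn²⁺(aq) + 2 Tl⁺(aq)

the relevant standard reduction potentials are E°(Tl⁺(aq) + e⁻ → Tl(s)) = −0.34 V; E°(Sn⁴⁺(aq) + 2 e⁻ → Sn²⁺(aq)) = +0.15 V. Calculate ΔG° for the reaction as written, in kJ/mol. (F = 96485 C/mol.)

−94.6 kJ/mol

In the reaction as written Sn⁴⁺(aq) is reduced, so the Sn⁴⁺/Sn²⁺ couple is the cathode and Tl⁺/Tl is the anode.
E°cell = +0.15 − (−0.34) = +0.49 V; balancing electrons gives n = 2.
ΔG° = −nFE°cell = −(2)(96485)(+0.49) J/mol = −94.6 kJ/mol.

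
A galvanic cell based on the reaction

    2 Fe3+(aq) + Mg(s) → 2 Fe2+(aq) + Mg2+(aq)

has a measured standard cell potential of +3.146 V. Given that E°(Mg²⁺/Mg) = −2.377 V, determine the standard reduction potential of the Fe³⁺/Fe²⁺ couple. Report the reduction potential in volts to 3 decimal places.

In the reaction as written the Fe³⁺/Fe²⁺ couple is reduced (cathode) and Mg²⁺/Mg is oxidized (anode), so E°cell = E°(Fe³⁺/Fe²⁺) − E°(Mg²⁺/Mg).
E°(Fe³⁺/Fe²⁺) = E°cell + E°(anode) = +3.146 + (−2.377) = +0.769 V.

+0.769 V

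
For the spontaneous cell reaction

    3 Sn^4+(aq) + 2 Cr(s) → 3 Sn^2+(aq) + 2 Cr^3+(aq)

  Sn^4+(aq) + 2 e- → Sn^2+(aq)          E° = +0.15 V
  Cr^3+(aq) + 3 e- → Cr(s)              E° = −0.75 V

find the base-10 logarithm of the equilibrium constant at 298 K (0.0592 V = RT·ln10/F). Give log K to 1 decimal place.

log K = 91.2

The Sn⁴⁺/Sn²⁺ couple is reduced (cathode); E°cell = +0.15 − (−0.75) = +0.90 V with n = 6.
At equilibrium E = 0, so log K = nE°cell / 0.0592 = (6)(+0.90) / 0.0592 = 91.2.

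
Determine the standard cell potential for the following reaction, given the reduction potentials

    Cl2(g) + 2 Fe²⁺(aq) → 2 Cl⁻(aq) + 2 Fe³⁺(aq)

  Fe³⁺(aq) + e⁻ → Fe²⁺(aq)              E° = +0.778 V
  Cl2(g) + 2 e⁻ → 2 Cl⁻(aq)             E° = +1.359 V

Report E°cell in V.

+0.581 V

In the reaction as written, Cl2(g) is reduced (cathode) and Fe³⁺(aq) is produced by oxidation at the anode.
E°cell = E°(cathode) − E°(anode) = +1.359 − (+0.778) = +0.581 V.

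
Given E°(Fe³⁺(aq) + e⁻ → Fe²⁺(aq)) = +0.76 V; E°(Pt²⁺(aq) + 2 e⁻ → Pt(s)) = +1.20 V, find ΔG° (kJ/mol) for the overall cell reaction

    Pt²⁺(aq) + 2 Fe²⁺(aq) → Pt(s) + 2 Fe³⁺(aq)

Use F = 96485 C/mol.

In the reaction as written Pt²⁺(aq) is reduced, so the Pt²⁺/Pt couple is the cathode and Fe³⁺/Fe²⁺ is the anode.
E°cell = +1.20 − (+0.76) = +0.44 V; balancing electrons gives n = 2.
ΔG° = −nFE°cell = −(2)(96485)(+0.44) J/mol = −84.9 kJ/mol.

−84.9 kJ/mol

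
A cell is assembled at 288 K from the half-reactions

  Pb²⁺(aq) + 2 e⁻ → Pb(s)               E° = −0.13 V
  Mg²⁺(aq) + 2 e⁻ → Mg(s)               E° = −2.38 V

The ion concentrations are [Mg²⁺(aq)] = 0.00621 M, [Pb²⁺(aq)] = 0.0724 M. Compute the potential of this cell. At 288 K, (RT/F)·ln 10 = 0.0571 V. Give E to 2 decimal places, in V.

Since E°(Pb²⁺/Pb) > E°(Mg²⁺/Mg), Pb²⁺/Pb serves as the cathode.
The standard potential is −0.13 − (−2.38) = +2.25 V and the balanced reaction transfers n = 2 electrons.
The balanced reaction is Pb²⁺(aq) + Mg(s) → Pb(s) + Mg²⁺(aq), so Q = [Mg²⁺(aq)] / [Pb²⁺(aq)] = 0.0858 and log Q = −1.067.
By the Nernst equation, E = +2.25 − (0.0571/2)·(−1.067) = +2.28 V.

+2.28 V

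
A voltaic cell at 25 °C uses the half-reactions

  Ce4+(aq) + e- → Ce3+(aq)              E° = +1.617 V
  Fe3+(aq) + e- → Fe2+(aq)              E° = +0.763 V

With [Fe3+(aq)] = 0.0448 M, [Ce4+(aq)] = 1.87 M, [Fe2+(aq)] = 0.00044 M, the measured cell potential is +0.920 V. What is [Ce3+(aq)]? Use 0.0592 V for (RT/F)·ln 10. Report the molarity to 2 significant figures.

The Ce⁴⁺/Ce³⁺ couple has the larger reduction potential, so it is the cathode: E°cell = +1.617 − (+0.763) = +0.854 V and n = 1.
Rearranging E = E° − (0.0592/n)·log Q gives log Q = 1(+0.854 − (+0.920))/0.0592 = −1.115.
Balancing electrons gives Ce4+(aq) + Fe2+(aq) → Ce3+(aq) + Fe3+(aq); thus Q = ([Ce3+(aq)]·[Fe3+(aq)]) / ([Ce4+(aq)]·[Fe2+(aq)]).
Solving for the unknown gives log [Ce3+(aq)] = −2.851, so [Ce3+(aq)] ≈ 0.0014 M.

0.0014 M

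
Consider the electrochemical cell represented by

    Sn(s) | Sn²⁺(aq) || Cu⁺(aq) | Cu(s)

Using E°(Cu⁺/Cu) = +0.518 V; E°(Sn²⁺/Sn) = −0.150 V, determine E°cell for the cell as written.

By convention the left-hand electrode in cell notation is the anode (oxidation) and the right-hand electrode is the cathode (reduction).
E°cell = E°(right) − E°(left) = +0.518 − (−0.150) = +0.668 V.

+0.668 V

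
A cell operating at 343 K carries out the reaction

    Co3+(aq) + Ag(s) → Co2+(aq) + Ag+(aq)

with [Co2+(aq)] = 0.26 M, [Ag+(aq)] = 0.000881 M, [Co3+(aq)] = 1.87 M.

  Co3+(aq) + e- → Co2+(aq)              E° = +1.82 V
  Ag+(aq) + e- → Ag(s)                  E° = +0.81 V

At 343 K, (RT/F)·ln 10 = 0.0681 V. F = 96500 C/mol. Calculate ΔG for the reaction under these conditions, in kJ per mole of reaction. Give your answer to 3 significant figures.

E°cell = +1.82 − (+0.81) = +1.01 V; the balanced reaction transfers n = 1 electron.
The reaction quotient is ([Co2+(aq)]·[Ag+(aq)]) / [Co3+(aq)] = 0.000122; by Nernst, E = +1.01 − (0.0681/1)(−3.912) = +1.2764 V.
Then ΔG = −nFE = −1 × 96500 × +1.2764 J/mol = −123 kJ/mol.

−123 kJ/mol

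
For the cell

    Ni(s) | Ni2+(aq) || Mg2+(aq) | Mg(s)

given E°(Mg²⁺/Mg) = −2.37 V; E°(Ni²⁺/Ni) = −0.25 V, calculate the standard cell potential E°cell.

−2.12 V

By convention the left-hand electrode in cell notation is the anode (oxidation) and the right-hand electrode is the cathode (reduction).
E°cell = E°(right) − E°(left) = −2.37 − (−0.25) = −2.12 V.
The negative sign shows that, as written, the cell would require an external voltage to drive the reaction.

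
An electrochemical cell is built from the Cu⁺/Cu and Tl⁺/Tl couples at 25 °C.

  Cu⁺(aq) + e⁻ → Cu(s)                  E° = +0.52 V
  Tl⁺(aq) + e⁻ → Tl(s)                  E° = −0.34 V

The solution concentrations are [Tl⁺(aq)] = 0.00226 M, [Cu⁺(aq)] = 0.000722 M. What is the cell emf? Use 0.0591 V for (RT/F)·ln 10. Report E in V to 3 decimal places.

The Cu⁺/Cu couple has the more positive E°, so it is the cathode; Tl⁺/Tl is the anode.
E°cell = +0.52 − (−0.34) = +0.86 V, with n = 1 electron transferred.
Balancing gives Cu⁺(aq) + Tl(s) → Cu(s) + Tl⁺(aq); hence Q = [Tl⁺(aq)] / [Cu⁺(aq)] = 3.13 (log Q = 0.496).
Applying E = E° − (RT ln10/nF)·log Q gives +0.86 − (0.0591/1)(0.496) = +0.831 V.

+0.831 V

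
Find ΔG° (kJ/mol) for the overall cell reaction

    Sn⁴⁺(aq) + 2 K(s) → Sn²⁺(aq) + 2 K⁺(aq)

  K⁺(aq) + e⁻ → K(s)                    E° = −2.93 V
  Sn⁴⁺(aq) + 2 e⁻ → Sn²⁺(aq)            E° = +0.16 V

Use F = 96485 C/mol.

In the reaction as written Sn⁴⁺(aq) is reduced, so the Sn⁴⁺/Sn²⁺ couple is the cathode and K⁺/K is the anode.
E°cell = +0.16 − (−2.93) = +3.09 V; balancing electrons gives n = 2.
ΔG° = −nFE°cell = −(2)(96485)(+3.09) J/mol = −596 kJ/mol.

−596 kJ/mol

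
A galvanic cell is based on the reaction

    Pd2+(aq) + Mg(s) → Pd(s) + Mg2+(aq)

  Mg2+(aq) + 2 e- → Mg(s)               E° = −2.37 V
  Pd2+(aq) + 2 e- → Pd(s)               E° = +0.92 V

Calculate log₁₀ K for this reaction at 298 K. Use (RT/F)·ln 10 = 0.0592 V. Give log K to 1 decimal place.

log K = 111.1

The Pd²⁺/Pd couple is reduced (cathode); E°cell = +0.92 − (−2.37) = +3.29 V with n = 2.
At equilibrium E = 0, so log K = nE°cell / 0.0592 = (2)(+3.29) / 0.0592 = 111.1.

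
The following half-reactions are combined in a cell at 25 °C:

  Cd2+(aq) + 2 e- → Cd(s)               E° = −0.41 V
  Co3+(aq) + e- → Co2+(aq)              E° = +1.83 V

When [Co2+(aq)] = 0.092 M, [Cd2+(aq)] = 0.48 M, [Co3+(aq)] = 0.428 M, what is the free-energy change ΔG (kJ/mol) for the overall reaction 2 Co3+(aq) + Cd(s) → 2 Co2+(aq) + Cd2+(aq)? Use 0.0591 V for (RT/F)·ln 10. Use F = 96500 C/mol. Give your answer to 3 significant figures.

−442 kJ/mol

The standard cell potential is +1.83 − (−0.41) = +2.24 V, with n = 2 electrons in the balanced equation.
Here Q = ([Co2+(aq)]^2·[Cd2+(aq)]) / [Co3+(aq)]^2 = 0.0222 (log Q = −1.654), giving E = +2.24 − (0.0591/2)·(−1.654) = +2.2889 V.
Finally ΔG = −nFE = −(2)(96500 C/mol)(+2.2889 V) = −442 kJ/mol.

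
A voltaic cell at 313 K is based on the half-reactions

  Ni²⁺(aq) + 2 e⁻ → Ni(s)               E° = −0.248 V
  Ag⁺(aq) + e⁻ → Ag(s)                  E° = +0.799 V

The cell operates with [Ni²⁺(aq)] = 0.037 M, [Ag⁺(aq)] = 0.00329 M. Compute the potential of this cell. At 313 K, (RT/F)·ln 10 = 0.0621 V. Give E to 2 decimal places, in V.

Ag⁺/Ag is reduced (cathode, E° = +0.799 V) and Ni²⁺/Ni is oxidized (anode).
E°cell = E°cat − E°an = +0.799 − (−0.248) = +1.047 V; n = 2.
Balancing gives 2 Ag⁺(aq) + Ni(s) → 2 Ag(s) + Ni²⁺(aq); hence Q = [Ni²⁺(aq)] / [Ag⁺(aq)]^2 = 3.42×10^3 (log Q = 3.534).
By the Nernst equation, E = +1.047 − (0.0621/2)·(3.534) = +0.94 V.

+0.94 V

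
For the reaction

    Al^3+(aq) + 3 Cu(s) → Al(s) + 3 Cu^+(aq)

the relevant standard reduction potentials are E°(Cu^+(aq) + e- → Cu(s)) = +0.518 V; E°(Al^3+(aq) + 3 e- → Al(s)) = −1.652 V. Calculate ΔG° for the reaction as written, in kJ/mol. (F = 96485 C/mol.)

In the reaction as written Al^3+(aq) is reduced, so the Al³⁺/Al couple is the cathode and Cu⁺/Cu is the anode.
E°cell = −1.652 − (+0.518) = −2.170 V; balancing electrons gives n = 3.
ΔG° = −nFE°cell = −(3)(96485)(−2.170) J/mol = +628 kJ/mol.

+628 kJ/mol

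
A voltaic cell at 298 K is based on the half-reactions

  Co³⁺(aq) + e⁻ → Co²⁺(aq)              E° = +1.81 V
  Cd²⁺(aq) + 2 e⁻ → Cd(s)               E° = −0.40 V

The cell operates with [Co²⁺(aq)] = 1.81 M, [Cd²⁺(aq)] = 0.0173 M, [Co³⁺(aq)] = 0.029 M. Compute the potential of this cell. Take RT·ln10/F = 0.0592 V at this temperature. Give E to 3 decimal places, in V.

The Co³⁺/Co²⁺ couple has the more positive E°, so it is the cathode; Cd²⁺/Cd is the anode.
E°cell = +1.81 − (−0.40) = +2.21 V, with n = 2 electrons transferred.
For the overall reaction 2 Co³⁺(aq) + Cd(s) → 2 Co²⁺(aq) + Cd²⁺(aq), Q = ([Co²⁺(aq)]^2·[Cd²⁺(aq)]) / [Co³⁺(aq)]^2 = 67.4, giving log Q = 1.829.
By the Nernst equation, E = +2.21 − (0.0592/2)·(1.829) = +2.156 V.

+2.156 V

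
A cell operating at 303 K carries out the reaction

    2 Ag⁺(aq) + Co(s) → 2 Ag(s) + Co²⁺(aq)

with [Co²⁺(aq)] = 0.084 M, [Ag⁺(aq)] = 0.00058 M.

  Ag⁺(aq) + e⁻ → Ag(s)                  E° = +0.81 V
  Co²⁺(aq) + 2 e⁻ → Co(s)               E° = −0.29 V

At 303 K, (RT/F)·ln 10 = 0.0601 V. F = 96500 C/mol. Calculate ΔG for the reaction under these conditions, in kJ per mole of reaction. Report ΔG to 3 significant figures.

−181 kJ/mol

With Ag⁺/Ag reduced at the cathode, E°cell = +0.81 − (−0.29) = +1.10 V and n = 2.
Q = [Co²⁺(aq)] / [Ag⁺(aq)]^2 = 2.5×10^5, so log Q = 5.397 and E = +1.10 − (0.0601/2)(5.397) = +0.9378 V.
Finally ΔG = −nFE = −(2)(96500 C/mol)(+0.9378 V) = −181 kJ/mol.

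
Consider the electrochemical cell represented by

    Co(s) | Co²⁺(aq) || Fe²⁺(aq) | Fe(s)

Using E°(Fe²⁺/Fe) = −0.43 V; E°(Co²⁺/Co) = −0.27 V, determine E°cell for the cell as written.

By convention the left-hand electrode in cell notation is the anode (oxidation) and the right-hand electrode is the cathode (reduction).
E°cell = E°(right) − E°(left) = −0.43 − (−0.27) = −0.16 V.
The negative sign shows that, as written, the cell would require an external voltage to drive the reaction.

−0.16 V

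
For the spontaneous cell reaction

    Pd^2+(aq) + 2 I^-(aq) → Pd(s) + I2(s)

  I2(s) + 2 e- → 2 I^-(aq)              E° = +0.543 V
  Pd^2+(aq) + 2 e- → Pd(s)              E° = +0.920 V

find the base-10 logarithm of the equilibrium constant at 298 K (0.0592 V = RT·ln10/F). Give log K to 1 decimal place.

The Pd²⁺/Pd couple is reduced (cathode); E°cell = +0.920 − (+0.543) = +0.377 V with n = 2.
At equilibrium E = 0, so log K = nE°cell / 0.0592 = (2)(+0.377) / 0.0592 = 12.7.

log K = 12.7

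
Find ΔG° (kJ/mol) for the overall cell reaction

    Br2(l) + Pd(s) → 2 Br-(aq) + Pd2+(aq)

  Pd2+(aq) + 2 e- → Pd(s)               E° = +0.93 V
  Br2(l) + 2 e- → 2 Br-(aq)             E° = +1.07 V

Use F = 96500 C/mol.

−27.0 kJ/mol

In the reaction as written Br2(l) is reduced, so the Br₂/Br⁻ couple is the cathode and Pd²⁺/Pd is the anode.
E°cell = +1.07 − (+0.93) = +0.14 V; balancing electrons gives n = 2.
ΔG° = −nFE°cell = −(2)(96500)(+0.14) J/mol = −27.0 kJ/mol.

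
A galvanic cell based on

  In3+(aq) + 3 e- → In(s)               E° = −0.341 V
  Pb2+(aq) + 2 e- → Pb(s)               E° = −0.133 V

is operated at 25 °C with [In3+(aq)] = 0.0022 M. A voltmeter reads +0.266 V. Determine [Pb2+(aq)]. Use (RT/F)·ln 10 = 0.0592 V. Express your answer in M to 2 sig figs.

1.5 M

The Pb²⁺/Pb couple has the larger reduction potential, so it is the cathode: E°cell = −0.133 − (−0.341) = +0.208 V and n = 6.
Rearranging E = E° − (0.0592/n)·log Q gives log Q = 6(+0.208 − (+0.266))/0.0592 = −5.878.
For 3 Pb2+(aq) + 2 In(s) → 3 Pb(s) + 2 In3+(aq), the reaction quotient is Q = [In3+(aq)]^2 / [Pb2+(aq)]^3.
Solving for the unknown gives log [Pb2+(aq)] = 0.188, so [Pb2+(aq)] ≈ 1.5 M.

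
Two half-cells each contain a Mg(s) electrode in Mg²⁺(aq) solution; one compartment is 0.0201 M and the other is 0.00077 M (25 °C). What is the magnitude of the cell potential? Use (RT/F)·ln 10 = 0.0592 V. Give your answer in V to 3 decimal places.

For a concentration cell E°cell = 0, since both electrodes use the same couple.
The compartment with the higher Mg²⁺(aq) concentration (0.0201 M) acts as the cathode; ions are reduced there and produced at the dilute (0.00077 M) anode.
With n = 2, Ecell = −(0.0592/2)·log([dilute]/[conc]) = −(0.0592/2)·log(0.00077/0.0201) = +0.042 V.

0.042 V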